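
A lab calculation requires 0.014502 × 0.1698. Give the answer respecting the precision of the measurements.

0.002462

0.014502 × 0.1698 = 0.0024624396
Multiplication/division keeps the fewest significant figures: 0.014502 → 5 s.f., 0.1698 → 4 s.f.; limit is 4.
Rounded to 4 significant figures: 0.002462.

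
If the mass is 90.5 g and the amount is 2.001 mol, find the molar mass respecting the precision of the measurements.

45.2 g/mol

molar mass = 90.5 g ÷ 2.001 mol = 45.2273863068… g/mol.
90.5 has 3 significant figures; 2.001 has 4.
Division/multiplication keeps the fewest: 3 significant figures.
Rounded: 45.2 g/mol.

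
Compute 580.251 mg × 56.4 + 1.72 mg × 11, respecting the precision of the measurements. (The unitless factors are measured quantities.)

580.251 × 56.4 = 32726.1564 → 3.27 × 10^4 mg (3 s.f., last digit at the 10^2 place).
1.72 × 11 = 18.92 → 19 mg (2 s.f., last digit at the 10^0 place).
Sum: 32745.0764 mg; keep the coarser place, 10^2.
Result: 3.27 × 10^4 mg.

3.27 × 10^4 mg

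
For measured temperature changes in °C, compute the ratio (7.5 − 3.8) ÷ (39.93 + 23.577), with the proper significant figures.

7.5 − 3.8 = 3.7, limited to 1 d.p. → 2 s.f.; 39.93 + 23.577 = 63.507, limited to 2 d.p. → 4 s.f.
Carrying full precision, 3.7 ÷ 63.507 = 0.0582612940306…; keep min(2, 4) = 2 s.f.
Rounded to 2 significant figures: 0.058.

0.058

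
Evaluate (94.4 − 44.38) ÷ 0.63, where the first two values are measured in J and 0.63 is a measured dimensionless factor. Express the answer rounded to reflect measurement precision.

94.4 J − 44.38 J = 50.02 J; the difference is limited to 1 decimal place (3 s.f.).
Carrying full precision, 50.02 ÷ 0.63 = 79.3968253968… J; 0.63 has 2 s.f., so the result keeps min(3, 2) = 2 s.f.
Rounded to 2 significant figures: 79 J.

79 J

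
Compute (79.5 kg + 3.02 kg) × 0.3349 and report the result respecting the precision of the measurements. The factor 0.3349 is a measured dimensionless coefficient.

79.5 kg + 3.02 kg = 82.52 kg; the sum is limited to 1 decimal place (3 s.f.).
Carrying full precision, 82.52 × 0.3349 = 27.635948 kg; 0.3349 has 4 s.f., so the result keeps min(3, 4) = 3 s.f.
Rounded to 3 significant figures: 27.6 kg.

27.6 kg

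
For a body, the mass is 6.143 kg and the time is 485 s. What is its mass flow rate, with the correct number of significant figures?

0.0127 kg/s

mass flow rate = 6.143 kg ÷ 485 s = 0.0126659793814… kg/s.
6.143 has 4 significant figures; 485 has 3.
Division/multiplication keeps the fewest: 3 significant figures.
Rounded: 0.0127 kg/s.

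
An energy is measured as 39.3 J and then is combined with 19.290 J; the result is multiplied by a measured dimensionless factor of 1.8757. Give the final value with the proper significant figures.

39.3 J + 19.290 J = 58.590 J; the sum is limited to 1 decimal place (3 s.f.).
Carrying full precision, 58.590 × 1.8757 = 109.897263 J; 1.8757 has 5 s.f., so the result keeps min(3, 5) = 3 s.f.
Rounded to 3 significant figures: 1.10 × 10² J.

1.10 × 10² J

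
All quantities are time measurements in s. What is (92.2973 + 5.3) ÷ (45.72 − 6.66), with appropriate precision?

92.2973 + 5.3 = 97.5973, limited to 1 d.p. → 3 s.f.; 45.72 − 6.66 = 39.06, limited to 2 d.p. → 4 s.f.
Carrying full precision, 97.5973 ÷ 39.06 = 2.49865079365…; keep min(3, 4) = 3 s.f.
Rounded to 3 significant figures: 2.50.

2.50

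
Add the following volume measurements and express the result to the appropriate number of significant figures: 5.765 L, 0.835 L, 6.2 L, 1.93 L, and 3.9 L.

18.6 L

5.765 L + 0.835 L + 6.2 L + 1.93 L + 3.9 L = 18.630 L.
Addition/subtraction keeps the fewest decimal places: 5.765 → 3 decimal places, 0.835 → 3 decimal places, 6.2 → 1 decimal place, 1.93 → 2 decimal places, 3.9 → 1 decimal place; limit is 1.
Rounded to 1 decimal place: 18.6 L.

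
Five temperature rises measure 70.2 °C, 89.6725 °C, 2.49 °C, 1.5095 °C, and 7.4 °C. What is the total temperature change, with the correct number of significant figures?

70.2 °C + 89.6725 °C + 2.49 °C + 1.5095 °C + 7.4 °C = 171.2720 °C.
Addition/subtraction keeps the fewest decimal places: 70.2 → 1 decimal place, 89.6725 → 4 decimal places, 2.49 → 2 decimal places, 1.5095 → 4 decimal places, 7.4 → 1 decimal place; limit is 1.
Rounded to 1 decimal place: 171.3 °C.

171.3 °C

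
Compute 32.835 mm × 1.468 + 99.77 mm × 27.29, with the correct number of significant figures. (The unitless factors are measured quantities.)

32.835 × 1.468 = 48.20178 → 48.20 mm (4 s.f., last digit at the 10^-2 place).
99.77 × 27.29 = 2722.7233 → 2723 mm (4 s.f., last digit at the 10^0 place).
Sum: 2770.92508 mm; keep the coarser place, 10^0.
Result: 2771 mm.

2771 mm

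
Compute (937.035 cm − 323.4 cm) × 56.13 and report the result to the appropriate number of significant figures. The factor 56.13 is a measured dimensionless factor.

3.444 × 10^4 cm

937.035 cm − 323.4 cm = 613.635 cm; the difference is limited to 1 decimal place (4 s.f.).
Carrying full precision, 613.635 × 56.13 = 34443.33255 cm; 56.13 has 4 s.f., so the result keeps min(4, 4) = 4 s.f.
Rounded to 4 significant figures: 3.444 × 10^4 cm.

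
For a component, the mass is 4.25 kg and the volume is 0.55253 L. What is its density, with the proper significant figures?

density = 4.25 kg ÷ 0.55253 L = 7.69189003312… kg/L.
4.25 has 3 significant figures; 0.55253 has 5.
Division/multiplication keeps the fewest: 3 significant figures.
Rounded: 7.69 kg/L.

7.69 kg/L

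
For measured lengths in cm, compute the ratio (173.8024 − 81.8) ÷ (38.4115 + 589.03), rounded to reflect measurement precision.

173.8024 − 81.8 = 92.0024, limited to 1 d.p. → 3 s.f.; 38.4115 + 589.03 = 627.4415, limited to 2 d.p. → 5 s.f.
Carrying full precision, 92.0024 ÷ 627.4415 = 0.146631040503…; keep min(3, 5) = 3 s.f.
Rounded to 3 significant figures: 0.147.

0.147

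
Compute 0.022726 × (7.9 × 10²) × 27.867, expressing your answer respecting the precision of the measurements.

0.022726 × (7.9 × 10²) × 27.867 = 500.31129918
Multiplication/division keeps the fewest significant figures: 0.022726 → 5 s.f., 7.9 × 10² → 2 s.f., 27.867 → 5 s.f.; limit is 2.
Rounded to 2 significant figures: 5.0 × 10².

5.0 × 10²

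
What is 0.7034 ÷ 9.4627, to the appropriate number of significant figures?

0.07433

0.7034 ÷ 9.4627 = 0.0743339638792…
Multiplication/division keeps the fewest significant figures: 0.7034 → 4 s.f., 9.4627 → 5 s.f.; limit is 4.
Rounded to 4 significant figures: 0.07433.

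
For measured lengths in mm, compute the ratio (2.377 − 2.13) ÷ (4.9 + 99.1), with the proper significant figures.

2.4 × 10⁻³

2.377 − 2.13 = 0.247, limited to 2 d.p. → 2 s.f.; 4.9 + 99.1 = 104.0, limited to 1 d.p. → 4 s.f.
Carrying full precision, 0.247 ÷ 104.0 = 0.002375; keep min(2, 4) = 2 s.f.
Rounded to 2 significant figures: 2.4 × 10⁻³.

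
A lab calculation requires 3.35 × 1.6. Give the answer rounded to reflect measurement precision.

5.4

3.35 × 1.6 = 5.36
Multiplication/division keeps the fewest significant figures: 3.35 → 3 s.f., 1.6 → 2 s.f.; limit is 2.
Rounded to 2 significant figures: 5.4.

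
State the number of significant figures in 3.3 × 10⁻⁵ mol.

3.3 × 10⁻⁵: in scientific notation every digit of the coefficient is significant.

2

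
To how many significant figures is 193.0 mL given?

193.0: trailing zeros after a decimal point are significant.

4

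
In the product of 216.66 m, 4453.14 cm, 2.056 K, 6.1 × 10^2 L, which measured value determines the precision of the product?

6.1 × 10^2 L

216.66 m → 5 s.f.; 4453.14 cm → 6 s.f.; 2.056 K → 4 s.f.; 6.1 × 10^2 L → 2 s.f.
The fewest is 2 significant figures, from 6.1 × 10^2 L.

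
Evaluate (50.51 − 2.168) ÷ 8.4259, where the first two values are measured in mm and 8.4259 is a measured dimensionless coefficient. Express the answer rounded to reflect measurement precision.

50.51 mm − 2.168 mm = 48.342 mm; the difference is limited to 2 decimal places (4 s.f.).
Carrying full precision, 48.342 ÷ 8.4259 = 5.73730996095… mm; 8.4259 has 5 s.f., so the result keeps min(4, 5) = 4 s.f.
Rounded to 4 significant figures: 5.737 mm.

5.737 mm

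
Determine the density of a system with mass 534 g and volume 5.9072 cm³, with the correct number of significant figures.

density = 534 g ÷ 5.9072 cm³ = 90.3981581798… g/cm³.
534 has 3 significant figures; 5.9072 has 5.
Division/multiplication keeps the fewest: 3 significant figures.
Rounded: 90.4 g/cm³.

90.4 g/cm³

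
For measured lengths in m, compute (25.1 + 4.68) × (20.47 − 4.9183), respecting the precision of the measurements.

463 m²

25.1 + 4.68 = 29.78, limited to 1 d.p. → 3 s.f.; 20.47 − 4.9183 = 15.5517, limited to 2 d.p. → 4 s.f.
Carrying full precision, 29.78 × 15.5517 = 463.129626; keep min(3, 4) = 3 s.f.
Rounded to 3 significant figures: 463 m².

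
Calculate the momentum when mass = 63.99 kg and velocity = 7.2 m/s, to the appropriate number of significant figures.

momentum = 63.99 kg × 7.2 m/s = 460.728 kg·m/s.
63.99 has 4 significant figures; 7.2 has 2.
Division/multiplication keeps the fewest: 2 significant figures.
Rounded: 4.6 × 10^2 kg·m/s.

4.6 × 10^2 kg·m/s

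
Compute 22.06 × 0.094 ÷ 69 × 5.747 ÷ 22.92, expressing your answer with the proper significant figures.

7.5 × 10⁻³

22.06 × 0.094 ÷ 69 × 5.747 ÷ 22.92 = 0.0075354788426…
Multiplication/division keeps the fewest significant figures: 22.06 → 4 s.f., 0.094 → 2 s.f., 69 → 2 s.f., 5.747 → 4 s.f., 22.92 → 4 s.f.; limit is 2.
Rounded to 2 significant figures: 7.5 × 10⁻³.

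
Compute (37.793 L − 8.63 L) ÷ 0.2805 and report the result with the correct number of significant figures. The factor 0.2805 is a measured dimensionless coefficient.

104.0 L

37.793 L − 8.63 L = 29.163 L; the difference is limited to 2 decimal places (4 s.f.).
Carrying full precision, 29.163 ÷ 0.2805 = 103.967914439… L; 0.2805 has 4 s.f., so the result keeps min(4, 4) = 4 s.f.
Rounded to 4 significant figures: 104.0 L.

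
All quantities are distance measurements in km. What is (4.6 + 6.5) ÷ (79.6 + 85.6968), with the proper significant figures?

4.6 + 6.5 = 11.1, limited to 1 d.p. → 3 s.f.; 79.6 + 85.6968 = 165.2968, limited to 1 d.p. → 4 s.f.
Carrying full precision, 11.1 ÷ 165.2968 = 0.0671519351857…; keep min(3, 4) = 3 s.f.
Rounded to 3 significant figures: 0.0672.

0.0672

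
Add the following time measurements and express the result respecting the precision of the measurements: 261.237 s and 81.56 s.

261.237 s + 81.56 s = 342.797 s.
Addition/subtraction keeps the fewest decimal places: 261.237 → 3 decimal places, 81.56 → 2 decimal places; limit is 2.
Rounded to 2 decimal places: 342.80 s.

342.80 s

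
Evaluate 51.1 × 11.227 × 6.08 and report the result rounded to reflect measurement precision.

3.49 × 10^3

51.1 × 11.227 × 6.08 = 3488.094176
Multiplication/division keeps the fewest significant figures: 51.1 → 3 s.f., 11.227 → 5 s.f., 6.08 → 3 s.f.; limit is 3.
Rounded to 3 significant figures: 3.49 × 10^3.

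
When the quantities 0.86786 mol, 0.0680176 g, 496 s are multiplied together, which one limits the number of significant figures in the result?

496 s

0.86786 mol → 5 s.f.; 0.0680176 g → 6 s.f.; 496 s → 3 s.f.
The fewest is 3 significant figures, from 496 s.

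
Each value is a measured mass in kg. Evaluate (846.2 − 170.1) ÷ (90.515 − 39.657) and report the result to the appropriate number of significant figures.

846.2 − 170.1 = 676.1, limited to 1 d.p. → 4 s.f.; 90.515 − 39.657 = 50.858, limited to 3 d.p. → 5 s.f.
Carrying full precision, 676.1 ÷ 50.858 = 13.2938770695…; keep min(4, 5) = 4 s.f.
Rounded to 4 significant figures: 13.29.

13.29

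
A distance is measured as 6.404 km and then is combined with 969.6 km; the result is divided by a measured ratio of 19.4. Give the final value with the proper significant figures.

6.404 km + 969.6 km = 976.004 km; the sum is limited to 1 decimal place (4 s.f.).
Carrying full precision, 976.004 ÷ 19.4 = 50.3094845361… km; 19.4 has 3 s.f., so the result keeps min(4, 3) = 3 s.f.
Rounded to 3 significant figures: 50.3 km.

50.3 km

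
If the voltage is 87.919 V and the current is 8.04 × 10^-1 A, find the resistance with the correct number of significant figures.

109 Ω

resistance = 87.919 V ÷ 8.04 × 10^-1 A = 109.35199005… Ω.
87.919 has 5 significant figures; 8.04 × 10^-1 has 3.
Division/multiplication keeps the fewest: 3 significant figures.
Rounded: 109 Ω.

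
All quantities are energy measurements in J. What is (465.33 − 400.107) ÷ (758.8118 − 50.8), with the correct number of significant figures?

465.33 − 400.107 = 65.223, limited to 2 d.p. → 4 s.f.; 758.8118 − 50.8 = 708.0118, limited to 1 d.p. → 4 s.f.
Carrying full precision, 65.223 ÷ 708.0118 = 0.0921213460002…; keep min(4, 4) = 4 s.f.
Rounded to 4 significant figures: 0.09212.

0.09212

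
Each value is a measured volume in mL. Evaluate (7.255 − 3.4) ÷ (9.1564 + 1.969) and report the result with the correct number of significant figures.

0.35

7.255 − 3.4 = 3.855, limited to 1 d.p. → 2 s.f.; 9.1564 + 1.969 = 11.1254, limited to 3 d.p. → 5 s.f.
Carrying full precision, 3.855 ÷ 11.1254 = 0.346504395348…; keep min(2, 5) = 2 s.f.
Rounded to 2 significant figures: 0.35.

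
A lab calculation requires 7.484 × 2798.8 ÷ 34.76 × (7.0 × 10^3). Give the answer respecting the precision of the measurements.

4.2 × 10^6

7.484 × 2798.8 ÷ 34.76 × (7.0 × 10^3) = 4218168.42348…
Multiplication/division keeps the fewest significant figures: 7.484 → 4 s.f., 2798.8 → 5 s.f., 34.76 → 4 s.f., 7.0 × 10^3 → 2 s.f.; limit is 2.
Rounded to 2 significant figures: 4.2 × 10^6.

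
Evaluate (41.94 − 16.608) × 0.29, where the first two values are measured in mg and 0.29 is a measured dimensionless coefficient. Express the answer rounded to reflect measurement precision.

41.94 mg − 16.608 mg = 25.332 mg; the difference is limited to 2 decimal places (4 s.f.).
Carrying full precision, 25.332 × 0.29 = 7.34628 mg; 0.29 has 2 s.f., so the result keeps min(4, 2) = 2 s.f.
Rounded to 2 significant figures: 7.3 mg.

7.3 mg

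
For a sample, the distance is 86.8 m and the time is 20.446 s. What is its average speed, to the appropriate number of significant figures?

average speed = 86.8 m ÷ 20.446 s = 4.24532915974… m/s.
86.8 has 3 significant figures; 20.446 has 5.
Division/multiplication keeps the fewest: 3 significant figures.
Rounded: 4.25 m/s.

4.25 m/s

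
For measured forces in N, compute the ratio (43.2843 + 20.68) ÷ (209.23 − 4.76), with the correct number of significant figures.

43.2843 + 20.68 = 63.9643, limited to 2 d.p. → 4 s.f.; 209.23 − 4.76 = 204.47, limited to 2 d.p. → 5 s.f.
Carrying full precision, 63.9643 ÷ 204.47 = 0.312829754976…; keep min(4, 5) = 4 s.f.
Rounded to 4 significant figures: 3.128 × 10⁻¹.

3.128 × 10⁻¹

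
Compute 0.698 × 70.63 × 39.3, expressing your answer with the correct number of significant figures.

1.94 × 10³

0.698 × 70.63 × 39.3 = 1937.479782
Multiplication/division keeps the fewest significant figures: 0.698 → 3 s.f., 70.63 → 4 s.f., 39.3 → 3 s.f.; limit is 3.
Rounded to 3 significant figures: 1.94 × 10³.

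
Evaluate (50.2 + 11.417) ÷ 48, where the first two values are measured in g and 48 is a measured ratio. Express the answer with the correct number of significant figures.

1.3 g

50.2 g + 11.417 g = 61.617 g; the sum is limited to 1 decimal place (3 s.f.).
Carrying full precision, 61.617 ÷ 48 = 1.2836875 g; 48 has 2 s.f., so the result keeps min(3, 2) = 2 s.f.
Rounded to 2 significant figures: 1.3 g.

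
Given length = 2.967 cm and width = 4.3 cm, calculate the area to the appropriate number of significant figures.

13 cm²

area = 2.967 cm × 4.3 cm = 12.7581 cm².
2.967 has 4 significant figures; 4.3 has 2.
Division/multiplication keeps the fewest: 2 significant figures.
Rounded: 13 cm².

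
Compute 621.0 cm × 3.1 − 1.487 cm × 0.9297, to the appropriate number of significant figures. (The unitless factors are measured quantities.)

1.9 × 10^3 cm

621.0 × 3.1 = 1925.1 → 1.9 × 10^3 cm (2 s.f., last digit at the 10^2 place).
1.487 × 0.9297 = 1.3824639 → 1.382 cm (4 s.f., last digit at the 10^-3 place).
Difference: 1923.7175361 cm; keep the coarser place, 10^2.
Result: 1.9 × 10^3 cm.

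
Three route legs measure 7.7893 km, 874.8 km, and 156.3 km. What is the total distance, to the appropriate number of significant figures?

7.7893 km + 874.8 km + 156.3 km = 1038.8893 km.
Addition/subtraction keeps the fewest decimal places: 7.7893 → 4 decimal places, 874.8 → 1 decimal place, 156.3 → 1 decimal place; limit is 1.
Rounded to 1 decimal place: 1038.9 km.

1038.9 km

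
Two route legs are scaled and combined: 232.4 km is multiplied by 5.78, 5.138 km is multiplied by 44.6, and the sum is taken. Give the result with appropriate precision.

232.4 × 5.78 = 1343.272 → 1.34 × 10^3 km (3 s.f., last digit at the 10^1 place).
5.138 × 44.6 = 229.1548 → 229 km (3 s.f., last digit at the 10^0 place).
Sum: 1572.4268 km; keep the coarser place, 10^1.
Result: 1.57 × 10^3 km.

1.57 × 10^3 km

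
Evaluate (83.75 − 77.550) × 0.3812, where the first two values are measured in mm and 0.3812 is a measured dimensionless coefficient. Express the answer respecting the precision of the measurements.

83.75 mm − 77.550 mm = 6.200 mm; the difference is limited to 2 decimal places (3 s.f.).
Carrying full precision, 6.200 × 0.3812 = 2.36344 mm; 0.3812 has 4 s.f., so the result keeps min(3, 4) = 3 s.f.
Rounded to 3 significant figures: 2.36 mm.

2.36 mm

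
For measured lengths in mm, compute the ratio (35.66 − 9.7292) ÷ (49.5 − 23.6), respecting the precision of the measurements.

1.00

35.66 − 9.7292 = 25.9308, limited to 2 d.p. → 4 s.f.; 49.5 − 23.6 = 25.9, limited to 1 d.p. → 3 s.f.
Carrying full precision, 25.9308 ÷ 25.9 = 1.00118918919…; keep min(4, 3) = 3 s.f.
Rounded to 3 significant figures: 1.00.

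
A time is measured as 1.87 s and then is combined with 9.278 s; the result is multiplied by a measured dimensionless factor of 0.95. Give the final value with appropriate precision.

1.87 s + 9.278 s = 11.148 s; the sum is limited to 2 decimal places (4 s.f.).
Carrying full precision, 11.148 × 0.95 = 10.5906 s; 0.95 has 2 s.f., so the result keeps min(4, 2) = 2 s.f.
Rounded to 2 significant figures: 11 s.

11 s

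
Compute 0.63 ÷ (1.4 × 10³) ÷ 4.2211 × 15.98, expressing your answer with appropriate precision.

0.63 ÷ (1.4 × 10³) ÷ 4.2211 × 15.98 = 0.00170358437374…
Multiplication/division keeps the fewest significant figures: 0.63 → 2 s.f., 1.4 × 10³ → 2 s.f., 4.2211 → 5 s.f., 15.98 → 4 s.f.; limit is 2.
Rounded to 2 significant figures: 0.0017.

0.0017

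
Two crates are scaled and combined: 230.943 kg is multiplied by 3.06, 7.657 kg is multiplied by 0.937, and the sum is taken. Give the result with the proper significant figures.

230.943 × 3.06 = 706.68558 → 707 kg (3 s.f., last digit at the 10^0 place).
7.657 × 0.937 = 7.174609 → 7.17 kg (3 s.f., last digit at the 10^-2 place).
Sum: 713.860189 kg; keep the coarser place, 10^0.
Result: 7.14 × 10² kg.

7.14 × 10² kg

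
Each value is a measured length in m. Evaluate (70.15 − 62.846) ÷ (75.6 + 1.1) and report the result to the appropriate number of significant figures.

0.0952

70.15 − 62.846 = 7.304, limited to 2 d.p. → 3 s.f.; 75.6 + 1.1 = 76.7, limited to 1 d.p. → 3 s.f.
Carrying full precision, 7.304 ÷ 76.7 = 0.0952281616688…; keep min(3, 3) = 3 s.f.
Rounded to 3 significant figures: 0.0952.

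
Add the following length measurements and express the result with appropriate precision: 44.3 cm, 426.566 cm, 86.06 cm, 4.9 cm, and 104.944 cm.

666.8 cm

44.3 cm + 426.566 cm + 86.06 cm + 4.9 cm + 104.944 cm = 666.770 cm.
Addition/subtraction keeps the fewest decimal places: 44.3 → 1 decimal place, 426.566 → 3 decimal places, 86.06 → 2 decimal places, 4.9 → 1 decimal place, 104.944 → 3 decimal places; limit is 1.
Rounded to 1 decimal place: 666.8 cm.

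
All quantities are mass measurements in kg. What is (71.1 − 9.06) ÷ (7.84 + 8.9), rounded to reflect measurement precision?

71.1 − 9.06 = 62.04, limited to 1 d.p. → 3 s.f.; 7.84 + 8.9 = 16.74, limited to 1 d.p. → 3 s.f.
Carrying full precision, 62.04 ÷ 16.74 = 3.70609318996…; keep min(3, 3) = 3 s.f.
Rounded to 3 significant figures: 3.71.

3.71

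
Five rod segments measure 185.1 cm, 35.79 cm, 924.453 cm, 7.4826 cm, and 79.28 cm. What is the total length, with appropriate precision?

1232.1 cm

185.1 cm + 35.79 cm + 924.453 cm + 7.4826 cm + 79.28 cm = 1232.1056 cm.
Addition/subtraction keeps the fewest decimal places: 185.1 → 1 decimal place, 35.79 → 2 decimal places, 924.453 → 3 decimal places, 7.4826 → 4 decimal places, 79.28 → 2 decimal places; limit is 1.
Rounded to 1 decimal place: 1232.1 cm.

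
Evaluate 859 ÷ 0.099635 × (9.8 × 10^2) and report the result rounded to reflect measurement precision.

859 ÷ 0.099635 × (9.8 × 10^2) = 8449038.99232…
Multiplication/division keeps the fewest significant figures: 859 → 3 s.f., 0.099635 → 5 s.f., 9.8 × 10^2 → 2 s.f.; limit is 2.
Rounded to 2 significant figures: 8.4 × 10^6.

8.4 × 10^6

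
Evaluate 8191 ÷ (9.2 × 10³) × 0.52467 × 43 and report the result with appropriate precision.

8191 ÷ (9.2 × 10³) × 0.52467 × 43 = 20.0864776859…
Multiplication/division keeps the fewest significant figures: 8191 → 4 s.f., 9.2 × 10³ → 2 s.f., 0.52467 → 5 s.f., 43 → 2 s.f.; limit is 2.
Rounded to 2 significant figures: 2.0 × 10¹.

2.0 × 10¹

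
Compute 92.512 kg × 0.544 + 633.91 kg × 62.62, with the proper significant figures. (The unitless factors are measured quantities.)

92.512 × 0.544 = 50.326528 → 50.3 kg (3 s.f., last digit at the 10^-1 place).
633.91 × 62.62 = 39695.4442 → 3.970 × 10⁴ kg (4 s.f., last digit at the 10^1 place).
Sum: 39745.770728 kg; keep the coarser place, 10^1.
Result: 3.975 × 10⁴ kg.

3.975 × 10⁴ kg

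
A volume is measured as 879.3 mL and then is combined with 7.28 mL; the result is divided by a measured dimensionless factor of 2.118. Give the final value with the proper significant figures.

418.6 mL

879.3 mL + 7.28 mL = 886.58 mL; the sum is limited to 1 decimal place (4 s.f.).
Carrying full precision, 886.58 ÷ 2.118 = 418.593012276… mL; 2.118 has 4 s.f., so the result keeps min(4, 4) = 4 s.f.
Rounded to 4 significant figures: 418.6 mL.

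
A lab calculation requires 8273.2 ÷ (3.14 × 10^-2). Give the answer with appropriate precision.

2.63 × 10^5

8273.2 ÷ (3.14 × 10^-2) = 263477.707006…
Multiplication/division keeps the fewest significant figures: 8273.2 → 5 s.f., 3.14 × 10^-2 → 3 s.f.; limit is 3.
Rounded to 3 significant figures: 2.63 × 10^5.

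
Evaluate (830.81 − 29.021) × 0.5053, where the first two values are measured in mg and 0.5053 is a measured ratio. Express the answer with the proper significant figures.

405.1 mg

830.81 mg − 29.021 mg = 801.789 mg; the difference is limited to 2 decimal places (5 s.f.).
Carrying full precision, 801.789 × 0.5053 = 405.1439817 mg; 0.5053 has 4 s.f., so the result keeps min(5, 4) = 4 s.f.
Rounded to 4 significant figures: 405.1 mg.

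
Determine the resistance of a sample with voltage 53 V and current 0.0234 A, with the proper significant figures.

2.3 × 10^3 Ω

resistance = 53 V ÷ 0.0234 A = 2264.95726496… Ω.
53 has 2 significant figures; 0.0234 has 3.
Division/multiplication keeps the fewest: 2 significant figures.
Rounded: 2.3 × 10^3 Ω.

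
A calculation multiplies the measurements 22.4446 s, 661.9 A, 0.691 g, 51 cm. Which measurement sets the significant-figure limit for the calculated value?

22.4446 s → 6 s.f.; 661.9 A → 4 s.f.; 0.691 g → 3 s.f.; 51 cm → 2 s.f.
The fewest is 2 significant figures, from 51 cm.

51 cm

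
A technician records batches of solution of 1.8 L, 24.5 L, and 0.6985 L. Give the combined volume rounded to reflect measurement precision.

27.0 L

1.8 L + 24.5 L + 0.6985 L = 26.9985 L.
Addition/subtraction keeps the fewest decimal places: 1.8 → 1 decimal place, 24.5 → 1 decimal place, 0.6985 → 4 decimal places; limit is 1.
Rounded to 1 decimal place: 27.0 L.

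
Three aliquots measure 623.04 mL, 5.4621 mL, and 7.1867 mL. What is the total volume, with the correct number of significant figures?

623.04 mL + 5.4621 mL + 7.1867 mL = 635.6888 mL.
Addition/subtraction keeps the fewest decimal places: 623.04 → 2 decimal places, 5.4621 → 4 decimal places, 7.1867 → 4 decimal places; limit is 2.
Rounded to 2 decimal places: 635.69 mL.

635.69 mL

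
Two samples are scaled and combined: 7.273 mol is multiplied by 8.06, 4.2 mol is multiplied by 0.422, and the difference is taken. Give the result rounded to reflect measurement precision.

7.273 × 8.06 = 58.62038 → 58.6 mol (3 s.f., last digit at the 10^-1 place).
4.2 × 0.422 = 1.7724 → 1.8 mol (2 s.f., last digit at the 10^-1 place).
Difference: 56.84798 mol; keep the coarser place, 10^-1.
Result: 56.8 mol.

56.8 mol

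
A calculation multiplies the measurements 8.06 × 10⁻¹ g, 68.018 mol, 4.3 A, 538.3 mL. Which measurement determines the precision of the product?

4.3 A

8.06 × 10⁻¹ g → 3 s.f.; 68.018 mol → 5 s.f.; 4.3 A → 2 s.f.; 538.3 mL → 4 s.f.
The fewest is 2 significant figures, from 4.3 A.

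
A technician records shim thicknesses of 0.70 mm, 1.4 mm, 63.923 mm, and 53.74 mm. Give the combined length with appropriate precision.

119.8 mm

0.70 mm + 1.4 mm + 63.923 mm + 53.74 mm = 119.763 mm.
Addition/subtraction keeps the fewest decimal places: 0.70 → 2 decimal places, 1.4 → 1 decimal place, 63.923 → 3 decimal places, 53.74 → 2 decimal places; limit is 1.
Rounded to 1 decimal place: 119.8 mm.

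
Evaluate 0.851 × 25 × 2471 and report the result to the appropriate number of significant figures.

0.851 × 25 × 2471 = 52570.525
Multiplication/division keeps the fewest significant figures: 0.851 → 3 s.f., 25 → 2 s.f., 2471 → 4 s.f.; limit is 2.
Rounded to 2 significant figures: 5.3 × 10^4.

5.3 × 10^4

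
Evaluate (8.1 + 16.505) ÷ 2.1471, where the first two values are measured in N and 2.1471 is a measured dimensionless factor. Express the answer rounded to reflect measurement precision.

8.1 N + 16.505 N = 24.605 N; the sum is limited to 1 decimal place (3 s.f.).
Carrying full precision, 24.605 ÷ 2.1471 = 11.4596432397… N; 2.1471 has 5 s.f., so the result keeps min(3, 5) = 3 s.f.
Rounded to 3 significant figures: 11.5 N.

11.5 N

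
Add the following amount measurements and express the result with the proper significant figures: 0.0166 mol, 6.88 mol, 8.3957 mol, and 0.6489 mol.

15.94 mol

0.0166 mol + 6.88 mol + 8.3957 mol + 0.6489 mol = 15.9412 mol.
Addition/subtraction keeps the fewest decimal places: 0.0166 → 4 decimal places, 6.88 → 2 decimal places, 8.3957 → 4 decimal places, 0.6489 → 4 decimal places; limit is 2.
Rounded to 2 decimal places: 15.94 mol.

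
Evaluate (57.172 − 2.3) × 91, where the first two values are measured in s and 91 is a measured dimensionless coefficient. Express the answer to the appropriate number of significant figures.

57.172 s − 2.3 s = 54.872 s; the difference is limited to 1 decimal place (3 s.f.).
Carrying full precision, 54.872 × 91 = 4993.352 s; 91 has 2 s.f., so the result keeps min(3, 2) = 2 s.f.
Rounded to 2 significant figures: 5.0 × 10^3 s.

5.0 × 10^3 s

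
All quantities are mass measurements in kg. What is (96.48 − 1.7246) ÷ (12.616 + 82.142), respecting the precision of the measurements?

96.48 − 1.7246 = 94.7554, limited to 2 d.p. → 4 s.f.; 12.616 + 82.142 = 94.758, limited to 3 d.p. → 5 s.f.
Carrying full precision, 94.7554 ÷ 94.758 = 0.999972561683…; keep min(4, 5) = 4 s.f.
Rounded to 4 significant figures: 1.000.

1.000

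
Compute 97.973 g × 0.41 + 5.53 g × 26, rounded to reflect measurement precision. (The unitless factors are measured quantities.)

1.8 × 10^2 g

97.973 × 0.41 = 40.16893 → 4.0 × 10^1 g (2 s.f., last digit at the 10^0 place).
5.53 × 26 = 143.78 → 1.4 × 10^2 g (2 s.f., last digit at the 10^1 place).
Sum: 183.94893 g; keep the coarser place, 10^1.
Result: 1.8 × 10^2 g.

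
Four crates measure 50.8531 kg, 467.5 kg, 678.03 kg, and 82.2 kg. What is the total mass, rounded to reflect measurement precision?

50.8531 kg + 467.5 kg + 678.03 kg + 82.2 kg = 1278.5831 kg.
Addition/subtraction keeps the fewest decimal places: 50.8531 → 4 decimal places, 467.5 → 1 decimal place, 678.03 → 2 decimal places, 82.2 → 1 decimal place; limit is 1.
Rounded to 1 decimal place: 1278.6 kg.

1278.6 kg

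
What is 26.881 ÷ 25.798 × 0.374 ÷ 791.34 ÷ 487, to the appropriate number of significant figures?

26.881 ÷ 25.798 × 0.374 ÷ 791.34 ÷ 487 = 0.0000010112042932…
Multiplication/division keeps the fewest significant figures: 26.881 → 5 s.f., 25.798 → 5 s.f., 0.374 → 3 s.f., 791.34 → 5 s.f., 487 → 3 s.f.; limit is 3.
Rounded to 3 significant figures: 1.01 × 10^-6.

1.01 × 10^-6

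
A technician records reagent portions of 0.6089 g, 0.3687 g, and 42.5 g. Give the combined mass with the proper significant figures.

43.5 g

0.6089 g + 0.3687 g + 42.5 g = 43.4776 g.
Addition/subtraction keeps the fewest decimal places: 0.6089 → 4 decimal places, 0.3687 → 4 decimal places, 42.5 → 1 decimal place; limit is 1.
Rounded to 1 decimal place: 43.5 g.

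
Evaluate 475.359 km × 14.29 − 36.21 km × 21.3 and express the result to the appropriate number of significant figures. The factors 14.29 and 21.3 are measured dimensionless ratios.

475.359 × 14.29 = 6792.88011 → 6793 km (4 s.f., last digit at the 10^0 place).
36.21 × 21.3 = 771.273 → 771 km (3 s.f., last digit at the 10^0 place).
Difference: 6021.60711 km; keep the coarser place, 10^0.
Result: 6022 km.

6022 km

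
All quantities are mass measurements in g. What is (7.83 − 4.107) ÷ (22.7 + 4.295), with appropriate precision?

0.138

7.83 − 4.107 = 3.723, limited to 2 d.p. → 3 s.f.; 22.7 + 4.295 = 26.995, limited to 1 d.p. → 3 s.f.
Carrying full precision, 3.723 ÷ 26.995 = 0.137914428598…; keep min(3, 3) = 3 s.f.
Rounded to 3 significant figures: 0.138.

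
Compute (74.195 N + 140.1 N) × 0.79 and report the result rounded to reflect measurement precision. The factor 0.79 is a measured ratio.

1.7 × 10² N

74.195 N + 140.1 N = 214.295 N; the sum is limited to 1 decimal place (4 s.f.).
Carrying full precision, 214.295 × 0.79 = 169.29305 N; 0.79 has 2 s.f., so the result keeps min(4, 2) = 2 s.f.
Rounded to 2 significant figures: 1.7 × 10² N.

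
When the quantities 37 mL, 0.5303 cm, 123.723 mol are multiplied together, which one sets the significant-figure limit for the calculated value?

37 mL → 2 s.f.; 0.5303 cm → 4 s.f.; 123.723 mol → 6 s.f.
The fewest is 2 significant figures, from 37 mL.

37 mL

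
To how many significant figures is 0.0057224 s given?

0.0057224: leading zeros are not significant.

5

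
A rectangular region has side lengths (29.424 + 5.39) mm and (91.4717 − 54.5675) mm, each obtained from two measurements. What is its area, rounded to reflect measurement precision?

1285 mm²

29.424 + 5.39 = 34.814, limited to 2 d.p. → 4 s.f.; 91.4717 − 54.5675 = 36.9042, limited to 4 d.p. → 6 s.f.
Carrying full precision, 34.814 × 36.9042 = 1284.7828188; keep min(4, 6) = 4 s.f.
Rounded to 4 significant figures: 1285 mm².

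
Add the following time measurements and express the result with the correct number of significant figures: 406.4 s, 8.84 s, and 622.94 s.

406.4 s + 8.84 s + 622.94 s = 1038.18 s.
Addition/subtraction keeps the fewest decimal places: 406.4 → 1 decimal place, 8.84 → 2 decimal places, 622.94 → 2 decimal places; limit is 1.
Rounded to 1 decimal place: 1.0382 × 10³ s.

1.0382 × 10³ s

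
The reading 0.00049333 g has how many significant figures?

5

0.00049333: leading zeros are not significant.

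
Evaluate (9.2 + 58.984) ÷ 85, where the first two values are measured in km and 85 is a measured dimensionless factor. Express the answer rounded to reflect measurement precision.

0.80 km

9.2 km + 58.984 km = 68.184 km; the sum is limited to 1 decimal place (3 s.f.).
Carrying full precision, 68.184 ÷ 85 = 0.802164705882… km; 85 has 2 s.f., so the result keeps min(3, 2) = 2 s.f.
Rounded to 2 significant figures: 0.80 km.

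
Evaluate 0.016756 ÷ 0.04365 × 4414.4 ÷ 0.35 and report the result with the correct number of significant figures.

4.8 × 10^3

0.016756 ÷ 0.04365 × 4414.4 ÷ 0.35 = 4841.6093209…
Multiplication/division keeps the fewest significant figures: 0.016756 → 5 s.f., 0.04365 → 4 s.f., 4414.4 → 5 s.f., 0.35 → 2 s.f.; limit is 2.
Rounded to 2 significant figures: 4.8 × 10^3.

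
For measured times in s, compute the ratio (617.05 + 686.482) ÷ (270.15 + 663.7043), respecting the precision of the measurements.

1.3959

617.05 + 686.482 = 1303.532, limited to 2 d.p. → 6 s.f.; 270.15 + 663.7043 = 933.8543, limited to 2 d.p. → 5 s.f.
Carrying full precision, 1303.532 ÷ 933.8543 = 1.39586228815…; keep min(6, 5) = 5 s.f.
Rounded to 5 significant figures: 1.3959.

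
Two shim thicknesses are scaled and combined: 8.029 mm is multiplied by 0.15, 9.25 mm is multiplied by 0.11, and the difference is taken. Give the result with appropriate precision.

0.2 mm

8.029 × 0.15 = 1.20435 → 1.2 mm (2 s.f., last digit at the 10^-1 place).
9.25 × 0.11 = 1.0175 → 1.0 mm (2 s.f., last digit at the 10^-1 place).
Difference: 0.18685 mm; keep the coarser place, 10^-1.
Result: 0.2 mm.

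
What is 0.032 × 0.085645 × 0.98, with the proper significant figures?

0.032 × 0.085645 × 0.98 = 0.0026858272
Multiplication/division keeps the fewest significant figures: 0.032 → 2 s.f., 0.085645 → 5 s.f., 0.98 → 2 s.f.; limit is 2.
Rounded to 2 significant figures: 0.0027.

0.0027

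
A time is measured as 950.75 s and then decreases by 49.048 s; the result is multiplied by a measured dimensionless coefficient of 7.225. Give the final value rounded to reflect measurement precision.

6515 s

950.75 s − 49.048 s = 901.702 s; the difference is limited to 2 decimal places (5 s.f.).
Carrying full precision, 901.702 × 7.225 = 6514.79695 s; 7.225 has 4 s.f., so the result keeps min(5, 4) = 4 s.f.
Rounded to 4 significant figures: 6515 s.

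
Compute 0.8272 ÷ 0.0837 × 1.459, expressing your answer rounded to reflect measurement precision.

14.4

0.8272 ÷ 0.0837 × 1.459 = 14.4191732378…
Multiplication/division keeps the fewest significant figures: 0.8272 → 4 s.f., 0.0837 → 3 s.f., 1.459 → 4 s.f.; limit is 3.
Rounded to 3 significant figures: 14.4.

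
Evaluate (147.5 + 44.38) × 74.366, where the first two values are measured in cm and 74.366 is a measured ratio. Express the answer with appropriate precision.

1.427 × 10⁴ cm

147.5 cm + 44.38 cm = 191.88 cm; the sum is limited to 1 decimal place (4 s.f.).
Carrying full precision, 191.88 × 74.366 = 14269.34808 cm; 74.366 has 5 s.f., so the result keeps min(4, 5) = 4 s.f.
Rounded to 4 significant figures: 1.427 × 10⁴ cm.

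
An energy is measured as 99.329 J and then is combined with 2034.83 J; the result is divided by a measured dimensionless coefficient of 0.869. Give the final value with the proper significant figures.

2.46 × 10³ J

99.329 J + 2034.83 J = 2134.159 J; the sum is limited to 2 decimal places (6 s.f.).
Carrying full precision, 2134.159 ÷ 0.869 = 2455.87917146… J; 0.869 has 3 s.f., so the result keeps min(6, 3) = 3 s.f.
Rounded to 3 significant figures: 2.46 × 10³ J.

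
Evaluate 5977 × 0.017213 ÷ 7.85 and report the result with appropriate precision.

5977 × 0.017213 ÷ 7.85 = 13.1060001274…
Multiplication/division keeps the fewest significant figures: 5977 → 4 s.f., 0.017213 → 5 s.f., 7.85 → 3 s.f.; limit is 3.
Rounded to 3 significant figures: 13.1.

13.1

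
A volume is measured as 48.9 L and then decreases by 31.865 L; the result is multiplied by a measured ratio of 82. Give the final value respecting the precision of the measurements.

1.4 × 10³ L

48.9 L − 31.865 L = 17.035 L; the difference is limited to 1 decimal place (3 s.f.).
Carrying full precision, 17.035 × 82 = 1396.87 L; 82 has 2 s.f., so the result keeps min(3, 2) = 2 s.f.
Rounded to 2 significant figures: 1.4 × 10³ L.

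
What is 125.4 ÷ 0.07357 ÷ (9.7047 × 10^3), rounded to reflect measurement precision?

125.4 ÷ 0.07357 ÷ (9.7047 × 10^3) = 0.1756364562…
Multiplication/division keeps the fewest significant figures: 125.4 → 4 s.f., 0.07357 → 4 s.f., 9.7047 × 10^3 → 5 s.f.; limit is 4.
Rounded to 4 significant figures: 0.1756.

0.1756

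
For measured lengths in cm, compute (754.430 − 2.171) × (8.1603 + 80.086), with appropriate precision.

754.430 − 2.171 = 752.259, limited to 3 d.p. → 6 s.f.; 8.1603 + 80.086 = 88.2463, limited to 3 d.p. → 5 s.f.
Carrying full precision, 752.259 × 88.2463 = 66384.0733917; keep min(6, 5) = 5 s.f.
Rounded to 5 significant figures: 66384 cm².

66384 cm²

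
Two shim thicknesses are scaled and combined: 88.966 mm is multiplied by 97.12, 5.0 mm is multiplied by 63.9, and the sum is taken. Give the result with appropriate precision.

88.966 × 97.12 = 8640.37792 → 8640. mm (4 s.f., last digit at the 10^0 place).
5.0 × 63.9 = 319.5 → 3.2 × 10² mm (2 s.f., last digit at the 10^1 place).
Sum: 8959.87792 mm; keep the coarser place, 10^1.
Result: 8.96 × 10³ mm.

8.96 × 10³ mm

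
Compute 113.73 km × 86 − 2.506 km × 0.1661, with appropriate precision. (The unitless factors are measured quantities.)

113.73 × 86 = 9780.78 → 9.8 × 10^3 km (2 s.f., last digit at the 10^2 place).
2.506 × 0.1661 = 0.4162466 → 0.4162 km (4 s.f., last digit at the 10^-4 place).
Difference: 9780.3637534 km; keep the coarser place, 10^2.
Result: 9.8 × 10^3 km.

9.8 × 10^3 km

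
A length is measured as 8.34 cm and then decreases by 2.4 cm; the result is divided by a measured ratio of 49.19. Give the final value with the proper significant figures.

0.12 cm

8.34 cm − 2.4 cm = 5.94 cm; the difference is limited to 1 decimal place (2 s.f.).
Carrying full precision, 5.94 ÷ 49.19 = 0.120756251271… cm; 49.19 has 4 s.f., so the result keeps min(2, 4) = 2 s.f.
Rounded to 2 significant figures: 0.12 cm.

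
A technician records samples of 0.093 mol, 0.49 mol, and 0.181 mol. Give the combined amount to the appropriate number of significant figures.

0.76 mol

0.093 mol + 0.49 mol + 0.181 mol = 0.764 mol.
Addition/subtraction keeps the fewest decimal places: 0.093 → 3 decimal places, 0.49 → 2 decimal places, 0.181 → 3 decimal places; limit is 2.
Rounded to 2 decimal places: 0.76 mol.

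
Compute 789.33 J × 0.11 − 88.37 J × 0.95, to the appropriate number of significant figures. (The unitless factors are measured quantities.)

3 J

789.33 × 0.11 = 86.8263 → 87 J (2 s.f., last digit at the 10^0 place).
88.37 × 0.95 = 83.9515 → 84 J (2 s.f., last digit at the 10^0 place).
Difference: 2.8748 J; keep the coarser place, 10^0.
Result: 3 J.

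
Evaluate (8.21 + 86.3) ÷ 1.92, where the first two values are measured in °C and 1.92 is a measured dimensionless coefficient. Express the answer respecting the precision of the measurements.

8.21 °C + 86.3 °C = 94.51 °C; the sum is limited to 1 decimal place (3 s.f.).
Carrying full precision, 94.51 ÷ 1.92 = 49.2239583333… °C; 1.92 has 3 s.f., so the result keeps min(3, 3) = 3 s.f.
Rounded to 3 significant figures: 49.2 °C.

49.2 °C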